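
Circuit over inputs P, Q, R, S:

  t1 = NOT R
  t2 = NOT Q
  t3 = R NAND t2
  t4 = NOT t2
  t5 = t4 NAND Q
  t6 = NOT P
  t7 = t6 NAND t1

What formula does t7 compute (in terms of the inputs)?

t1 = NOT R
t6 = NOT P
t7 = t6 NAND t1 = NOT P NAND NOT R

NOT P NAND NOT R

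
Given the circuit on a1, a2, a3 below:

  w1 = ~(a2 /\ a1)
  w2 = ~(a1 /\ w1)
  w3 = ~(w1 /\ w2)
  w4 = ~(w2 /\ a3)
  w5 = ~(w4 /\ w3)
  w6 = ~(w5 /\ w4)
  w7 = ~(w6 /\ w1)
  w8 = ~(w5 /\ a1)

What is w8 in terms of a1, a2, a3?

w1 = ~(a2 /\ a1)
w2 = ~(a1 /\ w1) = ~(a1 /\ (~(a2 /\ a1)))
w3 = ~(w1 /\ w2) = ~((~(a2 /\ a1)) /\ (~(a1 /\ (~(a2 /\ a1)))))
w4 = ~(w2 /\ a3) = ~((~(a1 /\ (~(a2 /\ a1)))) /\ a3)
w5 = ~(w4 /\ w3) = ~((~((~(a1 /\ (~(a2 /\ a1)))) /\ a3)) /\ (~((~(a2 /\ a1)) /\ (~(a1 /\ (~(a2 /\ a1)))))))
w8 = ~(w5 /\ a1) = ~((~((~((~(a1 /\ (~(a2 /\ a1)))) /\ a3)) /\ (~((~(a2 /\ a1)) /\ (~(a1 /\ (~(a2 /\ a1)))))))) /\ a1)

~((~((~((~(a1 /\ (~(a2 /\ a1)))) /\ a3)) /\ (~((~(a2 /\ a1)) /\ (~(a1 /\ (~(a2 /\ a1)))))))) /\ a1)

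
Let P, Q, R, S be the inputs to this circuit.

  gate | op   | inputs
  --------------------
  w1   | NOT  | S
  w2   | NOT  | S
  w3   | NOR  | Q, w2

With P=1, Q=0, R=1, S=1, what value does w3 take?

1

w2 = NOT 1 = 0
w3 = 0 NOR 0 = 1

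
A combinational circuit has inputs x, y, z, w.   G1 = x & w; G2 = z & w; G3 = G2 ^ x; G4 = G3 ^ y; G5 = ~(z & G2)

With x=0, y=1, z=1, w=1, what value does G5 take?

G2 = 1 & 1 = 1
G5 = ~(1 & 1) = 0

0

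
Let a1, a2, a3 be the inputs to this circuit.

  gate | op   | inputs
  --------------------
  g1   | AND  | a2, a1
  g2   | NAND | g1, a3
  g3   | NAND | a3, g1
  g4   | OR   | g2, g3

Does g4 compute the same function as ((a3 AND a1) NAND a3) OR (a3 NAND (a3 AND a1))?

g1 = a2 AND a1
g2 = g1 NAND a3 = (a2 AND a1) NAND a3
g3 = a3 NAND g1 = a3 NAND (a2 AND a1)
g4 = g2 OR g3 = ((a2 AND a1) NAND a3) OR (a3 NAND (a2 AND a1))
At a1=1, a2=0, a3=1: circuit gives 1, formula gives 0.

No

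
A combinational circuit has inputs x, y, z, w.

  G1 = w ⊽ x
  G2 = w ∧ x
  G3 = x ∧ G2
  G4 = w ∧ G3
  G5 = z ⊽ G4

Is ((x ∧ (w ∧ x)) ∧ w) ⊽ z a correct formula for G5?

G2 = w ∧ x
G3 = x ∧ G2 = x ∧ (w ∧ x)
G4 = w ∧ G3 = w ∧ (x ∧ (w ∧ x))
G5 = z ⊽ G4 = z ⊽ (w ∧ (x ∧ (w ∧ x)))
At x=0, y=0, z=1, w=0: circuit gives 0, formula gives 0.
At x=0, y=0, z=0, w=0: circuit gives 1, formula gives 1.
Agrees on all 16 inputs.

Yes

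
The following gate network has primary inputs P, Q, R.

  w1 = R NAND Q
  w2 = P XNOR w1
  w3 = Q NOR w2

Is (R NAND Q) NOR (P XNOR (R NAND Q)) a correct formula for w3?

No

w1 = R NAND Q
w2 = P XNOR w1 = P XNOR (R NAND Q)
w3 = Q NOR w2 = Q NOR (P XNOR (R NAND Q))
At P=0, Q=0, R=0: circuit gives 1, formula gives 0.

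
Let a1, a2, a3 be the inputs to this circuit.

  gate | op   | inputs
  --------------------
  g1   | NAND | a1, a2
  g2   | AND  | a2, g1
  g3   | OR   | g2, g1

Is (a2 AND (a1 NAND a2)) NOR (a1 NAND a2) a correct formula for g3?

g1 = a1 NAND a2
g2 = a2 AND g1 = a2 AND (a1 NAND a2)
g3 = g2 OR g1 = (a2 AND (a1 NAND a2)) OR (a1 NAND a2)
At a1=0, a2=0, a3=0: circuit gives 1, formula gives 0.

No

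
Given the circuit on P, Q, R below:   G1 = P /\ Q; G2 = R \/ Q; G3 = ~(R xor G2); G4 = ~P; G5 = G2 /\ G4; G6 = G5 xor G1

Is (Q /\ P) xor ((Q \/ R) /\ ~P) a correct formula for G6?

G1 = P /\ Q
G2 = R \/ Q
G4 = ~P
G5 = G2 /\ G4 = (R \/ Q) /\ ~P
G6 = G5 xor G1 = ((R \/ Q) /\ ~P) xor (P /\ Q)
At P=0, Q=0, R=0: circuit gives 0, formula gives 0.
At P=0, Q=0, R=1: circuit gives 1, formula gives 1.
Agrees on all 8 inputs.

Yes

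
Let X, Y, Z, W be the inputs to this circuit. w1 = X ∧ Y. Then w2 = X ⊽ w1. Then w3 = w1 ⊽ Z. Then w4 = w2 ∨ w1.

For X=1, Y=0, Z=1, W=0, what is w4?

w1 = 1 ∧ 0 = 0
w2 = 1 ⊽ 0 = 0
w4 = 0 ∨ 0 = 0

0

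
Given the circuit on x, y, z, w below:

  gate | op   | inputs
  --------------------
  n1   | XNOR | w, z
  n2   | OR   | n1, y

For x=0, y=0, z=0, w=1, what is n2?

n1 = 1 XNOR 0 = 0
n2 = 0 OR 0 = 0

0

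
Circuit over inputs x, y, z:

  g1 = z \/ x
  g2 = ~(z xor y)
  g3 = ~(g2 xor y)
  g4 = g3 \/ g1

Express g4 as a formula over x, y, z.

(~((~(z xor y)) xor y)) \/ (z \/ x)

g1 = z \/ x
g2 = ~(z xor y)
g3 = ~(g2 xor y) = ~((~(z xor y)) xor y)
g4 = g3 \/ g1 = (~((~(z xor y)) xor y)) \/ (z \/ x)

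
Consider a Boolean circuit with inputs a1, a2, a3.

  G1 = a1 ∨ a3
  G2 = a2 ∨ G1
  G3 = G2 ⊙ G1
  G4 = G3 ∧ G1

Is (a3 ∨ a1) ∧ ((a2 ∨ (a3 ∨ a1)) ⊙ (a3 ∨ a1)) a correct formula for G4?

Yes

G1 = a1 ∨ a3
G2 = a2 ∨ G1 = a2 ∨ (a1 ∨ a3)
G3 = G2 ⊙ G1 = (a2 ∨ (a1 ∨ a3)) ⊙ (a1 ∨ a3)
G4 = G3 ∧ G1 = ((a2 ∨ (a1 ∨ a3)) ⊙ (a1 ∨ a3)) ∧ (a1 ∨ a3)
At a1=0, a2=0, a3=0: circuit gives 0, formula gives 0.
At a1=0, a2=0, a3=1: circuit gives 1, formula gives 1.
Agrees on all 8 inputs.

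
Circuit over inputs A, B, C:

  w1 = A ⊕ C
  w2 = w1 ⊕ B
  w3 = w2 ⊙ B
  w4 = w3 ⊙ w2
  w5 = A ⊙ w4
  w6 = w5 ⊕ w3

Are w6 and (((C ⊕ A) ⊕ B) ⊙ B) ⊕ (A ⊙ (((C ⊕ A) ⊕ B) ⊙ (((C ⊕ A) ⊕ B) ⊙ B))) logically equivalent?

w1 = A ⊕ C
w2 = w1 ⊕ B = (A ⊕ C) ⊕ B
w3 = w2 ⊙ B = ((A ⊕ C) ⊕ B) ⊙ B
w4 = w3 ⊙ w2 = (((A ⊕ C) ⊕ B) ⊙ B) ⊙ ((A ⊕ C) ⊕ B)
w5 = A ⊙ w4 = A ⊙ ((((A ⊕ C) ⊕ B) ⊙ B) ⊙ ((A ⊕ C) ⊕ B))
w6 = w5 ⊕ w3 = (A ⊙ ((((A ⊕ C) ⊕ B) ⊙ B) ⊙ ((A ⊕ C) ⊕ B))) ⊕ (((A ⊕ C) ⊕ B) ⊙ B)
At A=0, B=0, C=0: circuit gives 0, formula gives 0.
At A=0, B=0, C=1: circuit gives 1, formula gives 1.
Agrees on all 8 inputs.

Yes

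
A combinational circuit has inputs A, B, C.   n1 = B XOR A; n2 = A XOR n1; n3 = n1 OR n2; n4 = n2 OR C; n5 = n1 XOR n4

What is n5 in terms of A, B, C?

(B XOR A) XOR ((A XOR (B XOR A)) OR C)

n1 = B XOR A
n2 = A XOR n1 = A XOR (B XOR A)
n4 = n2 OR C = (A XOR (B XOR A)) OR C
n5 = n1 XOR n4 = (B XOR A) XOR ((A XOR (B XOR A)) OR C)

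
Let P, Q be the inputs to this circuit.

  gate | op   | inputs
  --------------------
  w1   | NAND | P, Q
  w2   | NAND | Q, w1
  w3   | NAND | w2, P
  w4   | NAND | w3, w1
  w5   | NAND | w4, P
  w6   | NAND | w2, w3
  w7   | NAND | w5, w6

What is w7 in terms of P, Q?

((((Q NAND (P NAND Q)) NAND P) NAND (P NAND Q)) NAND P) NAND ((Q NAND (P NAND Q)) NAND ((Q NAND (P NAND Q)) NAND P))

w1 = P NAND Q
w2 = Q NAND w1 = Q NAND (P NAND Q)
w3 = w2 NAND P = (Q NAND (P NAND Q)) NAND P
w4 = w3 NAND w1 = ((Q NAND (P NAND Q)) NAND P) NAND (P NAND Q)
w5 = w4 NAND P = (((Q NAND (P NAND Q)) NAND P) NAND (P NAND Q)) NAND P
w6 = w2 NAND w3 = (Q NAND (P NAND Q)) NAND ((Q NAND (P NAND Q)) NAND P)
w7 = w5 NAND w6 = ((((Q NAND (P NAND Q)) NAND P) NAND (P NAND Q)) NAND P) NAND ((Q NAND (P NAND Q)) NAND ((Q NAND (P NAND Q)) NAND P))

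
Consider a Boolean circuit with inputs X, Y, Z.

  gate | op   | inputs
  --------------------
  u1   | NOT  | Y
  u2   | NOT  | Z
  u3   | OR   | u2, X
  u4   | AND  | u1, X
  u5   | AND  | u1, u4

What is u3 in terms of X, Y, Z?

u2 = NOT Z
u3 = u2 OR X = NOT Z OR X

NOT Z OR X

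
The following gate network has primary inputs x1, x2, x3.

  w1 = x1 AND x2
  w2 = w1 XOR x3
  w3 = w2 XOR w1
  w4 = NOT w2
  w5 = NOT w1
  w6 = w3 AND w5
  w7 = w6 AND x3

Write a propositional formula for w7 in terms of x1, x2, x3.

w1 = x1 AND x2
w2 = w1 XOR x3 = (x1 AND x2) XOR x3
w3 = w2 XOR w1 = ((x1 AND x2) XOR x3) XOR (x1 AND x2)
w5 = NOT w1 = NOT (x1 AND x2)
w6 = w3 AND w5 = (((x1 AND x2) XOR x3) XOR (x1 AND x2)) AND NOT (x1 AND x2)
w7 = w6 AND x3 = ((((x1 AND x2) XOR x3) XOR (x1 AND x2)) AND NOT (x1 AND x2)) AND x3

((((x1 AND x2) XOR x3) XOR (x1 AND x2)) AND NOT (x1 AND x2)) AND x3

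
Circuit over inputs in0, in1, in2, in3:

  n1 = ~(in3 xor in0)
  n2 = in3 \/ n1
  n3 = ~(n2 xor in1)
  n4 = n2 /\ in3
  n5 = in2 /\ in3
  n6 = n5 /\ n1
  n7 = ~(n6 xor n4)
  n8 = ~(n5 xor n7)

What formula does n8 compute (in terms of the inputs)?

~((in2 /\ in3) xor (~(((in2 /\ in3) /\ (~(in3 xor in0))) xor ((in3 \/ (~(in3 xor in0))) /\ in3))))

n1 = ~(in3 xor in0)
n2 = in3 \/ n1 = in3 \/ (~(in3 xor in0))
n4 = n2 /\ in3 = (in3 \/ (~(in3 xor in0))) /\ in3
n5 = in2 /\ in3
n6 = n5 /\ n1 = (in2 /\ in3) /\ (~(in3 xor in0))
n7 = ~(n6 xor n4) = ~(((in2 /\ in3) /\ (~(in3 xor in0))) xor ((in3 \/ (~(in3 xor in0))) /\ in3))
n8 = ~(n5 xor n7) = ~((in2 /\ in3) xor (~(((in2 /\ in3) /\ (~(in3 xor in0))) xor ((in3 \/ (~(in3 xor in0))) /\ in3))))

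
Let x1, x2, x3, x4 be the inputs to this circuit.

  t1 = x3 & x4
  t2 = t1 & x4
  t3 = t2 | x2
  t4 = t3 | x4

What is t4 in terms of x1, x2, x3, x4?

t1 = x3 & x4
t2 = t1 & x4 = (x3 & x4) & x4
t3 = t2 | x2 = ((x3 & x4) & x4) | x2
t4 = t3 | x4 = (((x3 & x4) & x4) | x2) | x4

(((x3 & x4) & x4) | x2) | x4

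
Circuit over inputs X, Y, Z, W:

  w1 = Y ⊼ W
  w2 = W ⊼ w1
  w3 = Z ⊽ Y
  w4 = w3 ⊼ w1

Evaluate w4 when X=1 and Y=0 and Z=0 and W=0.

0

w1 = 0 ⊼ 0 = 1
w3 = 0 ⊽ 0 = 1
w4 = 1 ⊼ 1 = 0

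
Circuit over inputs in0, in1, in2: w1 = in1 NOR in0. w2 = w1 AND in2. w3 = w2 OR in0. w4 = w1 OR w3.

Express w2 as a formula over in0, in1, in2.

(in1 NOR in0) AND in2

w1 = in1 NOR in0
w2 = w1 AND in2 = (in1 NOR in0) AND in2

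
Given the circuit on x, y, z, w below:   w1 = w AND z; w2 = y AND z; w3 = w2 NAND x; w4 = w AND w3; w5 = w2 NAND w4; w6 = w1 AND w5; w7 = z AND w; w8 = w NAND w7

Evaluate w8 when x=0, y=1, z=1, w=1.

w7 = 1 AND 1 = 1
w8 = 1 NAND 1 = 0

0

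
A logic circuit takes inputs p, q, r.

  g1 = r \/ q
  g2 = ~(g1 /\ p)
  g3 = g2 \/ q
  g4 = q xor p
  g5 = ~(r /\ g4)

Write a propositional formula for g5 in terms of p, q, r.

~(r /\ (q xor p))

g4 = q xor p
g5 = ~(r /\ g4) = ~(r /\ (q xor p))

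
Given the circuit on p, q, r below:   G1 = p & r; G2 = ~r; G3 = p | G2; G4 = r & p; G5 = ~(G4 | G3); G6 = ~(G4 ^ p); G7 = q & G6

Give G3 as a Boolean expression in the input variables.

G2 = ~r
G3 = p | G2 = p | ~r

p | ~r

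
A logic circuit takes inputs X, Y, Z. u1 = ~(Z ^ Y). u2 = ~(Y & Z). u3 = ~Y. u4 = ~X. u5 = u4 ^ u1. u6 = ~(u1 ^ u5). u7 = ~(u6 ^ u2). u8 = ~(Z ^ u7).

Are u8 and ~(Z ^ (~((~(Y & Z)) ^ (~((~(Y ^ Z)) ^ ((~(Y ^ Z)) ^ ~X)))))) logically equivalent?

Yes

u1 = ~(Z ^ Y)
u2 = ~(Y & Z)
u4 = ~X
u5 = u4 ^ u1 = ~X ^ (~(Z ^ Y))
u6 = ~(u1 ^ u5) = ~((~(Z ^ Y)) ^ (~X ^ (~(Z ^ Y))))
u7 = ~(u6 ^ u2) = ~((~((~(Z ^ Y)) ^ (~X ^ (~(Z ^ Y))))) ^ (~(Y & Z)))
u8 = ~(Z ^ u7) = ~(Z ^ (~((~((~(Z ^ Y)) ^ (~X ^ (~(Z ^ Y))))) ^ (~(Y & Z)))))
At X=0, Y=0, Z=1: circuit gives 0, formula gives 0.
At X=0, Y=0, Z=0: circuit gives 1, formula gives 1.
Agrees on all 8 inputs.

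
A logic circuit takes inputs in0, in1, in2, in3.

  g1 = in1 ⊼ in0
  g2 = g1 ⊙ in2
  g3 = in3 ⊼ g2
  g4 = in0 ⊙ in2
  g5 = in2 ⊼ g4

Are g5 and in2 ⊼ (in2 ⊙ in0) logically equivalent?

g4 = in0 ⊙ in2
g5 = in2 ⊼ g4 = in2 ⊼ (in0 ⊙ in2)
At in0=1, in1=0, in2=1, in3=0: circuit gives 0, formula gives 0.
At in0=0, in1=0, in2=0, in3=0: circuit gives 1, formula gives 1.
Agrees on all 16 inputs.

Yes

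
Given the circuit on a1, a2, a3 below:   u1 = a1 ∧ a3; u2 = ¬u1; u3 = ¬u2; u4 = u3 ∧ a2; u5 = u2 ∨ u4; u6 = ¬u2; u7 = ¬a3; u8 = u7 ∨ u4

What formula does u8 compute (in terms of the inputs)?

¬a3 ∨ (¬¬(a1 ∧ a3) ∧ a2)

u1 = a1 ∧ a3
u2 = ¬u1 = ¬(a1 ∧ a3)
u3 = ¬u2 = ¬¬(a1 ∧ a3)
u4 = u3 ∧ a2 = ¬¬(a1 ∧ a3) ∧ a2
u7 = ¬a3
u8 = u7 ∨ u4 = ¬a3 ∨ (¬¬(a1 ∧ a3) ∧ a2)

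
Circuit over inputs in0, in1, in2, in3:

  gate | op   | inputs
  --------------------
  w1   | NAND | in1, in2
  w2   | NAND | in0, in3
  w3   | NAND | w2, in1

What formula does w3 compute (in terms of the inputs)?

(in0 NAND in3) NAND in1

w2 = in0 NAND in3
w3 = w2 NAND in1 = (in0 NAND in3) NAND in1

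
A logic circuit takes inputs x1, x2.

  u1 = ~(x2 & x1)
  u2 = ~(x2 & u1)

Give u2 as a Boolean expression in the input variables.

~(x2 & (~(x2 & x1)))

u1 = ~(x2 & x1)
u2 = ~(x2 & u1) = ~(x2 & (~(x2 & x1)))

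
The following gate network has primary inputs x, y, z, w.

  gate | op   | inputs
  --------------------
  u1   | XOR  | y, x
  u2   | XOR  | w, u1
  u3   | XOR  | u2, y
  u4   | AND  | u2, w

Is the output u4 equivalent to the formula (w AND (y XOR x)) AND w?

u1 = y XOR x
u2 = w XOR u1 = w XOR (y XOR x)
u4 = u2 AND w = (w XOR (y XOR x)) AND w
At x=0, y=0, z=0, w=1: circuit gives 1, formula gives 0.

No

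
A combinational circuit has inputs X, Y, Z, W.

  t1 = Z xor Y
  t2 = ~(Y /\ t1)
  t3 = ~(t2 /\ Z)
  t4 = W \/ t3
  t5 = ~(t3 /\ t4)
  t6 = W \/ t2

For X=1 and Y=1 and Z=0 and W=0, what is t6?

t1 = 0 xor 1 = 1
t2 = ~(1 /\ 1) = 0
t6 = 0 \/ 0 = 0

0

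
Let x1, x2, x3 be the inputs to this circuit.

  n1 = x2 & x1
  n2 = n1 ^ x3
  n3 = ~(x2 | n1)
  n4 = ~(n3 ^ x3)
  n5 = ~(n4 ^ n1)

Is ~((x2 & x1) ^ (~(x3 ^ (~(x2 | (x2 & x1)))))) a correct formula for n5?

Yes

n1 = x2 & x1
n3 = ~(x2 | n1) = ~(x2 | (x2 & x1))
n4 = ~(n3 ^ x3) = ~((~(x2 | (x2 & x1))) ^ x3)
n5 = ~(n4 ^ n1) = ~((~((~(x2 | (x2 & x1))) ^ x3)) ^ (x2 & x1))
At x1=0, x2=0, x3=1: circuit gives 0, formula gives 0.
At x1=0, x2=0, x3=0: circuit gives 1, formula gives 1.
Agrees on all 8 inputs.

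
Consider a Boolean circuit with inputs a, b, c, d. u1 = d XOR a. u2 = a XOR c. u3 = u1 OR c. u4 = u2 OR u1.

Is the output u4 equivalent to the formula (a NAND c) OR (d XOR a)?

No

u1 = d XOR a
u2 = a XOR c
u4 = u2 OR u1 = (a XOR c) OR (d XOR a)
At a=0, b=0, c=0, d=0: circuit gives 0, formula gives 1.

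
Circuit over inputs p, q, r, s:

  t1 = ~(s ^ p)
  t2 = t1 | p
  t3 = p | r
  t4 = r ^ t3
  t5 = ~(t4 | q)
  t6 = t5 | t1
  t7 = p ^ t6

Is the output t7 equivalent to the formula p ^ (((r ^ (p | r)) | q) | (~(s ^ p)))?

No

t1 = ~(s ^ p)
t3 = p | r
t4 = r ^ t3 = r ^ (p | r)
t5 = ~(t4 | q) = ~((r ^ (p | r)) | q)
t6 = t5 | t1 = (~((r ^ (p | r)) | q)) | (~(s ^ p))
t7 = p ^ t6 = p ^ ((~((r ^ (p | r)) | q)) | (~(s ^ p)))
At p=0, q=0, r=0, s=1: circuit gives 1, formula gives 0.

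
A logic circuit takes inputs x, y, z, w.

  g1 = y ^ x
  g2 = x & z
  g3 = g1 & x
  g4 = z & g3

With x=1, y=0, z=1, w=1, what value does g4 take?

1

g1 = 0 ^ 1 = 1
g3 = 1 & 1 = 1
g4 = 1 & 1 = 1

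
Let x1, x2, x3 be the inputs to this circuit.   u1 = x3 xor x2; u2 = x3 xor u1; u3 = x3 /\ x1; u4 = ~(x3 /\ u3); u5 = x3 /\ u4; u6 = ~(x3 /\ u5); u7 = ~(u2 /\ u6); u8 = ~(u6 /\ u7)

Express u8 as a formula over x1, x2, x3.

u1 = x3 xor x2
u2 = x3 xor u1 = x3 xor (x3 xor x2)
u3 = x3 /\ x1
u4 = ~(x3 /\ u3) = ~(x3 /\ (x3 /\ x1))
u5 = x3 /\ u4 = x3 /\ (~(x3 /\ (x3 /\ x1)))
u6 = ~(x3 /\ u5) = ~(x3 /\ (x3 /\ (~(x3 /\ (x3 /\ x1)))))
u7 = ~(u2 /\ u6) = ~((x3 xor (x3 xor x2)) /\ (~(x3 /\ (x3 /\ (~(x3 /\ (x3 /\ x1)))))))
u8 = ~(u6 /\ u7) = ~((~(x3 /\ (x3 /\ (~(x3 /\ (x3 /\ x1)))))) /\ (~((x3 xor (x3 xor x2)) /\ (~(x3 /\ (x3 /\ (~(x3 /\ (x3 /\ x1)))))))))

~((~(x3 /\ (x3 /\ (~(x3 /\ (x3 /\ x1)))))) /\ (~((x3 xor (x3 xor x2)) /\ (~(x3 /\ (x3 /\ (~(x3 /\ (x3 /\ x1)))))))))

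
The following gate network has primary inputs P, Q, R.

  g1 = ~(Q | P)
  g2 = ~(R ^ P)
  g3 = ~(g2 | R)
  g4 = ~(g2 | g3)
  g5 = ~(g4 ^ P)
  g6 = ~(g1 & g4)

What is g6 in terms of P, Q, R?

~((~(Q | P)) & (~((~(R ^ P)) | (~((~(R ^ P)) | R)))))

g1 = ~(Q | P)
g2 = ~(R ^ P)
g3 = ~(g2 | R) = ~((~(R ^ P)) | R)
g4 = ~(g2 | g3) = ~((~(R ^ P)) | (~((~(R ^ P)) | R)))
g6 = ~(g1 & g4) = ~((~(Q | P)) & (~((~(R ^ P)) | (~((~(R ^ P)) | R)))))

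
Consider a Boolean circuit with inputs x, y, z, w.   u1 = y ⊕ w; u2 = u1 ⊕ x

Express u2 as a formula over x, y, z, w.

(y ⊕ w) ⊕ x

u1 = y ⊕ w
u2 = u1 ⊕ x = (y ⊕ w) ⊕ x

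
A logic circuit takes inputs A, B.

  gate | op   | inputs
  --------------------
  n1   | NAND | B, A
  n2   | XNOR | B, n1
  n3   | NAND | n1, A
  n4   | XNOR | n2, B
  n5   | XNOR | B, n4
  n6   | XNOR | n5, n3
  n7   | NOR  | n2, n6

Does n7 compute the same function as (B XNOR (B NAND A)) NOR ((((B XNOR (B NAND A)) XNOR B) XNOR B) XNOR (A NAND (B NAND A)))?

Yes

n1 = B NAND A
n2 = B XNOR n1 = B XNOR (B NAND A)
n3 = n1 NAND A = (B NAND A) NAND A
n4 = n2 XNOR B = (B XNOR (B NAND A)) XNOR B
n5 = B XNOR n4 = B XNOR ((B XNOR (B NAND A)) XNOR B)
n6 = n5 XNOR n3 = (B XNOR ((B XNOR (B NAND A)) XNOR B)) XNOR ((B NAND A) NAND A)
n7 = n2 NOR n6 = (B XNOR (B NAND A)) NOR ((B XNOR ((B XNOR (B NAND A)) XNOR B)) XNOR ((B NAND A) NAND A))
At A=0, B=1: circuit gives 0, formula gives 0.
At A=0, B=0: circuit gives 1, formula gives 1.
Agrees on all 4 inputs.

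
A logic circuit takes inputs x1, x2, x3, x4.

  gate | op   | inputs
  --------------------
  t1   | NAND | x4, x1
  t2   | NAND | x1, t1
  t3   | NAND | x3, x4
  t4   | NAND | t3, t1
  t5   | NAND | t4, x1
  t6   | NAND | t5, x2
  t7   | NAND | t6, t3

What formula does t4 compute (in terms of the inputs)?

(x3 NAND x4) NAND (x4 NAND x1)

t1 = x4 NAND x1
t3 = x3 NAND x4
t4 = t3 NAND t1 = (x3 NAND x4) NAND (x4 NAND x1)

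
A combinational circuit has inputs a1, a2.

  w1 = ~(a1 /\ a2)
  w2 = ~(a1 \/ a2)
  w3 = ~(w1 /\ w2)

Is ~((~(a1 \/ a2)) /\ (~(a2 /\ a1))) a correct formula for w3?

w1 = ~(a1 /\ a2)
w2 = ~(a1 \/ a2)
w3 = ~(w1 /\ w2) = ~((~(a1 /\ a2)) /\ (~(a1 \/ a2)))
At a1=0, a2=0: circuit gives 0, formula gives 0.
At a1=0, a2=1: circuit gives 1, formula gives 1.
Agrees on all 4 inputs.

Yes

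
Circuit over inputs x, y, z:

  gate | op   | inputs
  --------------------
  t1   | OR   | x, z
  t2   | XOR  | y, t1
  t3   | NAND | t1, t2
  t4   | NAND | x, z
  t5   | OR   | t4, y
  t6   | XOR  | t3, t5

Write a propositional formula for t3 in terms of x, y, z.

(x OR z) NAND (y XOR (x OR z))

t1 = x OR z
t2 = y XOR t1 = y XOR (x OR z)
t3 = t1 NAND t2 = (x OR z) NAND (y XOR (x OR z))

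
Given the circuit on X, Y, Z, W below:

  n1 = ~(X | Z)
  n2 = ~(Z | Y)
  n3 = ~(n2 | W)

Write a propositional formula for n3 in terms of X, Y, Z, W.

~((~(Z | Y)) | W)

n2 = ~(Z | Y)
n3 = ~(n2 | W) = ~((~(Z | Y)) | W)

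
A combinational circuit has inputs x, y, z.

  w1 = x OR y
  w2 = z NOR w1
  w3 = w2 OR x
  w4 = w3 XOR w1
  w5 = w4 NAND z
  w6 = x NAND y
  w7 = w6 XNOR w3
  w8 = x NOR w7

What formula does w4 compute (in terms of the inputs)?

w1 = x OR y
w2 = z NOR w1 = z NOR (x OR y)
w3 = w2 OR x = (z NOR (x OR y)) OR x
w4 = w3 XOR w1 = ((z NOR (x OR y)) OR x) XOR (x OR y)

((z NOR (x OR y)) OR x) XOR (x OR y)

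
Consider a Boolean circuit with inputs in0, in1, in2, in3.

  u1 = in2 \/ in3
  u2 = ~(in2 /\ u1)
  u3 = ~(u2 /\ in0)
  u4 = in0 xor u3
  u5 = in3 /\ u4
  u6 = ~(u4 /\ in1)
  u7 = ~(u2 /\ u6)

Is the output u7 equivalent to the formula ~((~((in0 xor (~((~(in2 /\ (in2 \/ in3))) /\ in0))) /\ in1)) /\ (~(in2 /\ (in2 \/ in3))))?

u1 = in2 \/ in3
u2 = ~(in2 /\ u1) = ~(in2 /\ (in2 \/ in3))
u3 = ~(u2 /\ in0) = ~((~(in2 /\ (in2 \/ in3))) /\ in0)
u4 = in0 xor u3 = in0 xor (~((~(in2 /\ (in2 \/ in3))) /\ in0))
u6 = ~(u4 /\ in1) = ~((in0 xor (~((~(in2 /\ (in2 \/ in3))) /\ in0))) /\ in1)
u7 = ~(u2 /\ u6) = ~((~(in2 /\ (in2 \/ in3))) /\ (~((in0 xor (~((~(in2 /\ (in2 \/ in3))) /\ in0))) /\ in1)))
At in0=0, in1=0, in2=0, in3=0: circuit gives 0, formula gives 0.
At in0=0, in1=0, in2=1, in3=0: circuit gives 1, formula gives 1.
Agrees on all 16 inputs.

Yes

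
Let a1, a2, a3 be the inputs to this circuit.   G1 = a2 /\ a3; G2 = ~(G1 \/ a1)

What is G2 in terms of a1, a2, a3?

G1 = a2 /\ a3
G2 = ~(G1 \/ a1) = ~((a2 /\ a3) \/ a1)

~((a2 /\ a3) \/ a1)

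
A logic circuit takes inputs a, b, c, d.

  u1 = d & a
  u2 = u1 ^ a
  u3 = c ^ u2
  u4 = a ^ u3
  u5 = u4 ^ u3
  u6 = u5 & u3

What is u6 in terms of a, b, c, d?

u1 = d & a
u2 = u1 ^ a = (d & a) ^ a
u3 = c ^ u2 = c ^ ((d & a) ^ a)
u4 = a ^ u3 = a ^ (c ^ ((d & a) ^ a))
u5 = u4 ^ u3 = (a ^ (c ^ ((d & a) ^ a))) ^ (c ^ ((d & a) ^ a))
u6 = u5 & u3 = ((a ^ (c ^ ((d & a) ^ a))) ^ (c ^ ((d & a) ^ a))) & (c ^ ((d & a) ^ a))

((a ^ (c ^ ((d & a) ^ a))) ^ (c ^ ((d & a) ^ a))) & (c ^ ((d & a) ^ a))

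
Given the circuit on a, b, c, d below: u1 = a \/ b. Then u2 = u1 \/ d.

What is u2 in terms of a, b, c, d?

(a \/ b) \/ d

u1 = a \/ b
u2 = u1 \/ d = (a \/ b) \/ d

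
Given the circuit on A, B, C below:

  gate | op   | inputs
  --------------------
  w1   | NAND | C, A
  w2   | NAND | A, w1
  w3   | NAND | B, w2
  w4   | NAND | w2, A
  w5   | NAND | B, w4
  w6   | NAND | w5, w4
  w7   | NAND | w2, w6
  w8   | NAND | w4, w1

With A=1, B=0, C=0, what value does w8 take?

w1 = 0 NAND 1 = 1
w2 = 1 NAND 1 = 0
w4 = 0 NAND 1 = 1
w8 = 1 NAND 1 = 0

0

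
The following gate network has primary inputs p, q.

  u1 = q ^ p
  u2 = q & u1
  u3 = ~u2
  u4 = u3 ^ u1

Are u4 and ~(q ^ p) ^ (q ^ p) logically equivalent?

u1 = q ^ p
u2 = q & u1 = q & (q ^ p)
u3 = ~u2 = ~(q & (q ^ p))
u4 = u3 ^ u1 = ~(q & (q ^ p)) ^ (q ^ p)
At p=1, q=0: circuit gives 0, formula gives 1.

No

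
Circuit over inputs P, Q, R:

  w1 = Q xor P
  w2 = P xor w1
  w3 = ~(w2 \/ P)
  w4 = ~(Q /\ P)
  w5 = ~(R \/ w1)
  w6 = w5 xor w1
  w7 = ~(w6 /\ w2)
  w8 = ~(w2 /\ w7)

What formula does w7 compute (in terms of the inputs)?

~(((~(R \/ (Q xor P))) xor (Q xor P)) /\ (P xor (Q xor P)))

w1 = Q xor P
w2 = P xor w1 = P xor (Q xor P)
w5 = ~(R \/ w1) = ~(R \/ (Q xor P))
w6 = w5 xor w1 = (~(R \/ (Q xor P))) xor (Q xor P)
w7 = ~(w6 /\ w2) = ~(((~(R \/ (Q xor P))) xor (Q xor P)) /\ (P xor (Q xor P)))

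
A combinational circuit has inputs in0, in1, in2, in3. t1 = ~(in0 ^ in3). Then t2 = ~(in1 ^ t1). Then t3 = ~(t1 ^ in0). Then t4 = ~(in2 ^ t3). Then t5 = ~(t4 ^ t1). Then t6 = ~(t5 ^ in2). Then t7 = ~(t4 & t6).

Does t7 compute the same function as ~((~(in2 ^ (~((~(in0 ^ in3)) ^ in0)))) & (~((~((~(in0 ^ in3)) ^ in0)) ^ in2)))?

No

t1 = ~(in0 ^ in3)
t3 = ~(t1 ^ in0) = ~((~(in0 ^ in3)) ^ in0)
t4 = ~(in2 ^ t3) = ~(in2 ^ (~((~(in0 ^ in3)) ^ in0)))
t5 = ~(t4 ^ t1) = ~((~(in2 ^ (~((~(in0 ^ in3)) ^ in0)))) ^ (~(in0 ^ in3)))
t6 = ~(t5 ^ in2) = ~((~((~(in2 ^ (~((~(in0 ^ in3)) ^ in0)))) ^ (~(in0 ^ in3)))) ^ in2)
t7 = ~(t4 & t6) = ~((~(in2 ^ (~((~(in0 ^ in3)) ^ in0)))) & (~((~((~(in2 ^ (~((~(in0 ^ in3)) ^ in0)))) ^ (~(in0 ^ in3)))) ^ in2)))
At in0=0, in1=0, in2=0, in3=0: circuit gives 1, formula gives 0.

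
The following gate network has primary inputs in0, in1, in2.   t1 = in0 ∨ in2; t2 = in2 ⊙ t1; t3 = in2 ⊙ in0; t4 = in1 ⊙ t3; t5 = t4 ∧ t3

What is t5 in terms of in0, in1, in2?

t3 = in2 ⊙ in0
t4 = in1 ⊙ t3 = in1 ⊙ (in2 ⊙ in0)
t5 = t4 ∧ t3 = (in1 ⊙ (in2 ⊙ in0)) ∧ (in2 ⊙ in0)

(in1 ⊙ (in2 ⊙ in0)) ∧ (in2 ⊙ in0)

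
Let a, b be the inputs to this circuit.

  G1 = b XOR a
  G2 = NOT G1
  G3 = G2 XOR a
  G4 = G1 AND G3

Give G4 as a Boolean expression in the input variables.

G1 = b XOR a
G2 = NOT G1 = NOT (b XOR a)
G3 = G2 XOR a = NOT (b XOR a) XOR a
G4 = G1 AND G3 = (b XOR a) AND (NOT (b XOR a) XOR a)

(b XOR a) AND (NOT (b XOR a) XOR a)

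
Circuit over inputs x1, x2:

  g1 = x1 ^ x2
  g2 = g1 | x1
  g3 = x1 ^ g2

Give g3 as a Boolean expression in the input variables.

x1 ^ ((x1 ^ x2) | x1)

g1 = x1 ^ x2
g2 = g1 | x1 = (x1 ^ x2) | x1
g3 = x1 ^ g2 = x1 ^ ((x1 ^ x2) | x1)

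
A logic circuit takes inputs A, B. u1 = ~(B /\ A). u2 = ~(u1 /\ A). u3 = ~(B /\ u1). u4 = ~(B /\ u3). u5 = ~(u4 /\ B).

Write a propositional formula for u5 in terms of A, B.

u1 = ~(B /\ A)
u3 = ~(B /\ u1) = ~(B /\ (~(B /\ A)))
u4 = ~(B /\ u3) = ~(B /\ (~(B /\ (~(B /\ A)))))
u5 = ~(u4 /\ B) = ~((~(B /\ (~(B /\ (~(B /\ A)))))) /\ B)

~((~(B /\ (~(B /\ (~(B /\ A)))))) /\ B)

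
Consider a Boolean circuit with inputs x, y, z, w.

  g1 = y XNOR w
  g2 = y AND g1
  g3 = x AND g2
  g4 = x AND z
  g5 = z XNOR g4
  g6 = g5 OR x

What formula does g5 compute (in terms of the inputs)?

g4 = x AND z
g5 = z XNOR g4 = z XNOR (x AND z)

z XNOR (x AND z)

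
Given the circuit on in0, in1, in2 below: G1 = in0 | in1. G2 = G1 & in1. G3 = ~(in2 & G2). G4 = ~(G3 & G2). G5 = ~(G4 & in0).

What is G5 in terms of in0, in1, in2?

~((~((~(in2 & ((in0 | in1) & in1))) & ((in0 | in1) & in1))) & in0)

G1 = in0 | in1
G2 = G1 & in1 = (in0 | in1) & in1
G3 = ~(in2 & G2) = ~(in2 & ((in0 | in1) & in1))
G4 = ~(G3 & G2) = ~((~(in2 & ((in0 | in1) & in1))) & ((in0 | in1) & in1))
G5 = ~(G4 & in0) = ~((~((~(in2 & ((in0 | in1) & in1))) & ((in0 | in1) & in1))) & in0)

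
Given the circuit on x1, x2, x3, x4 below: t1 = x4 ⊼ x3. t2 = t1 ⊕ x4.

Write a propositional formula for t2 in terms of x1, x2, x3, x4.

t1 = x4 ⊼ x3
t2 = t1 ⊕ x4 = (x4 ⊼ x3) ⊕ x4

(x4 ⊼ x3) ⊕ x4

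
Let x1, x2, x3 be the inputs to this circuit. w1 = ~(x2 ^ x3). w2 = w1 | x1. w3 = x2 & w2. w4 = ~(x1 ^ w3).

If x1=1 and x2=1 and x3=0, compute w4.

1

w1 = ~(1 ^ 0) = 0
w2 = 0 | 1 = 1
w3 = 1 & 1 = 1
w4 = ~(1 ^ 1) = 1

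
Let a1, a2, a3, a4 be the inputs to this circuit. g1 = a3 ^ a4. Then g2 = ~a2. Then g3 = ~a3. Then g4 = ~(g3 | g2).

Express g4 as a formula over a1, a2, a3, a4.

g2 = ~a2
g3 = ~a3
g4 = ~(g3 | g2) = ~(~a3 | ~a2)

~(~a3 | ~a2)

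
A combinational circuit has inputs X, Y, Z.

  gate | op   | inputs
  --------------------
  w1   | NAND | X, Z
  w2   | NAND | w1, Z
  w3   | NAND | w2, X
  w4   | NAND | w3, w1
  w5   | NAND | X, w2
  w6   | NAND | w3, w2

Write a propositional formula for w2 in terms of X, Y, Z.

(X NAND Z) NAND Z

w1 = X NAND Z
w2 = w1 NAND Z = (X NAND Z) NAND Z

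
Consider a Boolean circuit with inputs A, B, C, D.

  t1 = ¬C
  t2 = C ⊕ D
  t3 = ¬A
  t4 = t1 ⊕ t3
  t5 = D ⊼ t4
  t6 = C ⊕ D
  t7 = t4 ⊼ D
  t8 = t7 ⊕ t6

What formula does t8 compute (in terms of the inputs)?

((¬C ⊕ ¬A) ⊼ D) ⊕ (C ⊕ D)

t1 = ¬C
t3 = ¬A
t4 = t1 ⊕ t3 = ¬C ⊕ ¬A
t6 = C ⊕ D
t7 = t4 ⊼ D = (¬C ⊕ ¬A) ⊼ D
t8 = t7 ⊕ t6 = ((¬C ⊕ ¬A) ⊼ D) ⊕ (C ⊕ D)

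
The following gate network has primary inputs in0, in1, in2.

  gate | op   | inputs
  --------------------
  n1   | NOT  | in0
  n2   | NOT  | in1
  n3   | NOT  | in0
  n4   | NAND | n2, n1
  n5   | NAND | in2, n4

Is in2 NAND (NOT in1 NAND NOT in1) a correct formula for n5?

n1 = NOT in0
n2 = NOT in1
n4 = n2 NAND n1 = NOT in1 NAND NOT in0
n5 = in2 NAND n4 = in2 NAND (NOT in1 NAND NOT in0)
At in0=1, in1=0, in2=1: circuit gives 0, formula gives 1.

No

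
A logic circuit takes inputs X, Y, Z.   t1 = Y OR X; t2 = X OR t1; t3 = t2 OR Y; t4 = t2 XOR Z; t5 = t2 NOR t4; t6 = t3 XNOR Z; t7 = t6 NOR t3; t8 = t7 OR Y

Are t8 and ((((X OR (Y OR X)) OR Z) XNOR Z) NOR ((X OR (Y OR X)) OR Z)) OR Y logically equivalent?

t1 = Y OR X
t2 = X OR t1 = X OR (Y OR X)
t3 = t2 OR Y = (X OR (Y OR X)) OR Y
t6 = t3 XNOR Z = ((X OR (Y OR X)) OR Y) XNOR Z
t7 = t6 NOR t3 = (((X OR (Y OR X)) OR Y) XNOR Z) NOR ((X OR (Y OR X)) OR Y)
t8 = t7 OR Y = ((((X OR (Y OR X)) OR Y) XNOR Z) NOR ((X OR (Y OR X)) OR Y)) OR Y
At X=0, Y=0, Z=1: circuit gives 1, formula gives 0.

No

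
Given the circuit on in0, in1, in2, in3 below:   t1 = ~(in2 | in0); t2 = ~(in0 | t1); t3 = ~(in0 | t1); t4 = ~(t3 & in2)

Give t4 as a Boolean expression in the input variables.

t1 = ~(in2 | in0)
t3 = ~(in0 | t1) = ~(in0 | (~(in2 | in0)))
t4 = ~(t3 & in2) = ~((~(in0 | (~(in2 | in0)))) & in2)

~((~(in0 | (~(in2 | in0)))) & in2)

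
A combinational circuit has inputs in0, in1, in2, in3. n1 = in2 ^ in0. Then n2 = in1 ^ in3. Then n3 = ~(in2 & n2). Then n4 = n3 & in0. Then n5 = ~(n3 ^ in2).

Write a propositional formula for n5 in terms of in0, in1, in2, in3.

n2 = in1 ^ in3
n3 = ~(in2 & n2) = ~(in2 & (in1 ^ in3))
n5 = ~(n3 ^ in2) = ~((~(in2 & (in1 ^ in3))) ^ in2)

~((~(in2 & (in1 ^ in3))) ^ in2)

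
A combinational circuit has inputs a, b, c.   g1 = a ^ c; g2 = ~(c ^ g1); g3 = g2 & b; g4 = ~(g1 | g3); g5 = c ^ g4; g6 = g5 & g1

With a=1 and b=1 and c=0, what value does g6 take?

g1 = 1 ^ 0 = 1
g2 = ~(0 ^ 1) = 0
g3 = 0 & 1 = 0
g4 = ~(1 | 0) = 0
g5 = 0 ^ 0 = 0
g6 = 0 & 1 = 0

0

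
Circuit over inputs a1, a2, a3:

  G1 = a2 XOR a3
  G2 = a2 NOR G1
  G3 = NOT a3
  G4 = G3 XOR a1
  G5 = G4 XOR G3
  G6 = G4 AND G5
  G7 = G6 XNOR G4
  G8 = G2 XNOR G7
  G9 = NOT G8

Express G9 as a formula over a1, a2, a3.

G1 = a2 XOR a3
G2 = a2 NOR G1 = a2 NOR (a2 XOR a3)
G3 = NOT a3
G4 = G3 XOR a1 = NOT a3 XOR a1
G5 = G4 XOR G3 = (NOT a3 XOR a1) XOR NOT a3
G6 = G4 AND G5 = (NOT a3 XOR a1) AND ((NOT a3 XOR a1) XOR NOT a3)
G7 = G6 XNOR G4 = ((NOT a3 XOR a1) AND ((NOT a3 XOR a1) XOR NOT a3)) XNOR (NOT a3 XOR a1)
G8 = G2 XNOR G7 = (a2 NOR (a2 XOR a3)) XNOR (((NOT a3 XOR a1) AND ((NOT a3 XOR a1) XOR NOT a3)) XNOR (NOT a3 XOR a1))
G9 = NOT G8 = NOT ((a2 NOR (a2 XOR a3)) XNOR (((NOT a3 XOR a1) AND ((NOT a3 XOR a1) XOR NOT a3)) XNOR (NOT a3 XOR a1)))

NOT ((a2 NOR (a2 XOR a3)) XNOR (((NOT a3 XOR a1) AND ((NOT a3 XOR a1) XOR NOT a3)) XNOR (NOT a3 XOR a1)))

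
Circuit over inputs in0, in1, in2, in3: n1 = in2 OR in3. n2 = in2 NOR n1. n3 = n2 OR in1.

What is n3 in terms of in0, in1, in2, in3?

(in2 NOR (in2 OR in3)) OR in1

n1 = in2 OR in3
n2 = in2 NOR n1 = in2 NOR (in2 OR in3)
n3 = n2 OR in1 = (in2 NOR (in2 OR in3)) OR in1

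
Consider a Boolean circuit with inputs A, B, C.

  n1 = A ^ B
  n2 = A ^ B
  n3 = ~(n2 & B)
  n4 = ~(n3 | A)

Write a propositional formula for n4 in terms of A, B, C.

~((~((A ^ B) & B)) | A)

n2 = A ^ B
n3 = ~(n2 & B) = ~((A ^ B) & B)
n4 = ~(n3 | A) = ~((~((A ^ B) & B)) | A)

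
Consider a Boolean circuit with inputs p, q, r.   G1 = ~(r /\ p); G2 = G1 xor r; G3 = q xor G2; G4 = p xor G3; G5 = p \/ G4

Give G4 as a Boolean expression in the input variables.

p xor (q xor ((~(r /\ p)) xor r))

G1 = ~(r /\ p)
G2 = G1 xor r = (~(r /\ p)) xor r
G3 = q xor G2 = q xor ((~(r /\ p)) xor r)
G4 = p xor G3 = p xor (q xor ((~(r /\ p)) xor r))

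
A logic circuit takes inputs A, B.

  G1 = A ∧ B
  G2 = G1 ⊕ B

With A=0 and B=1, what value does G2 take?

1

G1 = 0 ∧ 1 = 0
G2 = 0 ⊕ 1 = 1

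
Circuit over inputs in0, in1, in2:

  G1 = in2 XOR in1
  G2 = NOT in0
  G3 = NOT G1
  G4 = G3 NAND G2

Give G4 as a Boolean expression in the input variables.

NOT (in2 XOR in1) NAND NOT in0

G1 = in2 XOR in1
G2 = NOT in0
G3 = NOT G1 = NOT (in2 XOR in1)
G4 = G3 NAND G2 = NOT (in2 XOR in1) NAND NOT in0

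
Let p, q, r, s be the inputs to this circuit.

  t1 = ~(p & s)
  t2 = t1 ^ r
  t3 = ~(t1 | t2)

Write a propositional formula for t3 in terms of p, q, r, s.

~((~(p & s)) | ((~(p & s)) ^ r))

t1 = ~(p & s)
t2 = t1 ^ r = (~(p & s)) ^ r
t3 = ~(t1 | t2) = ~((~(p & s)) | ((~(p & s)) ^ r))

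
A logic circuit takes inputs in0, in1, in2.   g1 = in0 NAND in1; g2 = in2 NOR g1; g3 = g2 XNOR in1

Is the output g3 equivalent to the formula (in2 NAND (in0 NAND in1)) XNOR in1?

No

g1 = in0 NAND in1
g2 = in2 NOR g1 = in2 NOR (in0 NAND in1)
g3 = g2 XNOR in1 = (in2 NOR (in0 NAND in1)) XNOR in1
At in0=0, in1=0, in2=0: circuit gives 1, formula gives 0.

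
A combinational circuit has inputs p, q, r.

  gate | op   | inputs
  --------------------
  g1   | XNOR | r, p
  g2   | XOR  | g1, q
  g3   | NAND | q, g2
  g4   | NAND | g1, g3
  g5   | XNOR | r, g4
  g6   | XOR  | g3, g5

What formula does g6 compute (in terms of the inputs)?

g1 = r XNOR p
g2 = g1 XOR q = (r XNOR p) XOR q
g3 = q NAND g2 = q NAND ((r XNOR p) XOR q)
g4 = g1 NAND g3 = (r XNOR p) NAND (q NAND ((r XNOR p) XOR q))
g5 = r XNOR g4 = r XNOR ((r XNOR p) NAND (q NAND ((r XNOR p) XOR q)))
g6 = g3 XOR g5 = (q NAND ((r XNOR p) XOR q)) XOR (r XNOR ((r XNOR p) NAND (q NAND ((r XNOR p) XOR q))))

(q NAND ((r XNOR p) XOR q)) XOR (r XNOR ((r XNOR p) NAND (q NAND ((r XNOR p) XOR q))))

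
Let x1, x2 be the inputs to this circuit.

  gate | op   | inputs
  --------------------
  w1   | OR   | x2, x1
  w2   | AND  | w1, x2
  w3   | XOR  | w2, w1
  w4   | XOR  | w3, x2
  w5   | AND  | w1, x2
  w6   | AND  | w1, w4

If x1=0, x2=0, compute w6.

0

w1 = 0 OR 0 = 0
w2 = 0 AND 0 = 0
w3 = 0 XOR 0 = 0
w4 = 0 XOR 0 = 0
w6 = 0 AND 0 = 0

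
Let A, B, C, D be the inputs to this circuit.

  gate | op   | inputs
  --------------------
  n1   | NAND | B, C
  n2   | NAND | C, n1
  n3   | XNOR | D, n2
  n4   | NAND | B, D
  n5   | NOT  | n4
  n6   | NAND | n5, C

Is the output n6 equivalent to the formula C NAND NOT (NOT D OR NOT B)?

Yes

n4 = B NAND D
n5 = NOT n4 = NOT (B NAND D)
n6 = n5 NAND C = NOT (B NAND D) NAND C
At A=0, B=1, C=1, D=1: circuit gives 0, formula gives 0.
At A=0, B=0, C=0, D=0: circuit gives 1, formula gives 1.
Agrees on all 16 inputs.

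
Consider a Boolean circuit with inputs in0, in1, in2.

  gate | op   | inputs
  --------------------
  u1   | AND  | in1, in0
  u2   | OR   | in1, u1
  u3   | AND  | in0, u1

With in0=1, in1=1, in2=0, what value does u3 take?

1

u1 = 1 AND 1 = 1
u3 = 1 AND 1 = 1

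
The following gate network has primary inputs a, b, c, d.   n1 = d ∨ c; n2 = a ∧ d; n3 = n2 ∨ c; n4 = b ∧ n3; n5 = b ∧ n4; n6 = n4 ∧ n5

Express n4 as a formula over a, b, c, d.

b ∧ ((a ∧ d) ∨ c)

n2 = a ∧ d
n3 = n2 ∨ c = (a ∧ d) ∨ c
n4 = b ∧ n3 = b ∧ ((a ∧ d) ∨ c)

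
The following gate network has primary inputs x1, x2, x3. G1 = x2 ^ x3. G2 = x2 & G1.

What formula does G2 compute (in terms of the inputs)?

x2 & (x2 ^ x3)

G1 = x2 ^ x3
G2 = x2 & G1 = x2 & (x2 ^ x3)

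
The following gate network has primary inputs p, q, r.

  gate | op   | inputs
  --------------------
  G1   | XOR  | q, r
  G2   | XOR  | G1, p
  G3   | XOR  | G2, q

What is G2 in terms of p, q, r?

(q XOR r) XOR p

G1 = q XOR r
G2 = G1 XOR p = (q XOR r) XOR p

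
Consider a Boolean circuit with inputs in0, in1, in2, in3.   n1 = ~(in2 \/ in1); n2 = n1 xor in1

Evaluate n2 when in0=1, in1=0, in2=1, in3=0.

n1 = ~(1 \/ 0) = 0
n2 = 0 xor 0 = 0

0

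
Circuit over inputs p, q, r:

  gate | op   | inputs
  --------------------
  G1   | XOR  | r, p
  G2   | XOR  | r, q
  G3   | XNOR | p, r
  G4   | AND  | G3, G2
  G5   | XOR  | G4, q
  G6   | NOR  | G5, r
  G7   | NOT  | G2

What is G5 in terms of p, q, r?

((p XNOR r) AND (r XOR q)) XOR q

G2 = r XOR q
G3 = p XNOR r
G4 = G3 AND G2 = (p XNOR r) AND (r XOR q)
G5 = G4 XOR q = ((p XNOR r) AND (r XOR q)) XOR q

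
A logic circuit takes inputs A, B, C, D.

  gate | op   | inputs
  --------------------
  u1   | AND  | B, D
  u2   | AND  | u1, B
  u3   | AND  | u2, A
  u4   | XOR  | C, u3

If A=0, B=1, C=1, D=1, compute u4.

1

u1 = 1 AND 1 = 1
u2 = 1 AND 1 = 1
u3 = 1 AND 0 = 0
u4 = 1 XOR 0 = 1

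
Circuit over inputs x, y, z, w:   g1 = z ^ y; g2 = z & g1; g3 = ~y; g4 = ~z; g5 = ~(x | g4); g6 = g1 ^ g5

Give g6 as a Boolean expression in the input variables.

g1 = z ^ y
g4 = ~z
g5 = ~(x | g4) = ~(x | ~z)
g6 = g1 ^ g5 = (z ^ y) ^ (~(x | ~z))

(z ^ y) ^ (~(x | ~z))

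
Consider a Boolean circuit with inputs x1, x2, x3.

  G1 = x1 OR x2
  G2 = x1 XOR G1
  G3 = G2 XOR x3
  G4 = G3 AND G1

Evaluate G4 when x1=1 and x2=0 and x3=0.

G1 = 1 OR 0 = 1
G2 = 1 XOR 1 = 0
G3 = 0 XOR 0 = 0
G4 = 0 AND 1 = 0

0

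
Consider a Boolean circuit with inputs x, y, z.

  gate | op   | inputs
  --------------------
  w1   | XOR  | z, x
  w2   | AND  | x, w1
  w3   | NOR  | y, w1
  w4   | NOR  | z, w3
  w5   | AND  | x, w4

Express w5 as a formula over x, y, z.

w1 = z XOR x
w3 = y NOR w1 = y NOR (z XOR x)
w4 = z NOR w3 = z NOR (y NOR (z XOR x))
w5 = x AND w4 = x AND (z NOR (y NOR (z XOR x)))

x AND (z NOR (y NOR (z XOR x)))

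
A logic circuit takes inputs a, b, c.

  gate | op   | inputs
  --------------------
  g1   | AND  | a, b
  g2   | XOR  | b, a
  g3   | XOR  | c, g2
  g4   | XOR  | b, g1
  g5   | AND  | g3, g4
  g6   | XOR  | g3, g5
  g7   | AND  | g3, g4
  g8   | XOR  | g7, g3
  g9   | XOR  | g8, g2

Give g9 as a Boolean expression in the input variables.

g1 = a AND b
g2 = b XOR a
g3 = c XOR g2 = c XOR (b XOR a)
g4 = b XOR g1 = b XOR (a AND b)
g7 = g3 AND g4 = (c XOR (b XOR a)) AND (b XOR (a AND b))
g8 = g7 XOR g3 = ((c XOR (b XOR a)) AND (b XOR (a AND b))) XOR (c XOR (b XOR a))
g9 = g8 XOR g2 = (((c XOR (b XOR a)) AND (b XOR (a AND b))) XOR (c XOR (b XOR a))) XOR (b XOR a)

(((c XOR (b XOR a)) AND (b XOR (a AND b))) XOR (c XOR (b XOR a))) XOR (b XOR a)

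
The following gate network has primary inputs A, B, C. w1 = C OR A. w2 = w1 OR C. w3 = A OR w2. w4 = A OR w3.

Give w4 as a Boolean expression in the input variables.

A OR (A OR ((C OR A) OR C))

w1 = C OR A
w2 = w1 OR C = (C OR A) OR C
w3 = A OR w2 = A OR ((C OR A) OR C)
w4 = A OR w3 = A OR (A OR ((C OR A) OR C))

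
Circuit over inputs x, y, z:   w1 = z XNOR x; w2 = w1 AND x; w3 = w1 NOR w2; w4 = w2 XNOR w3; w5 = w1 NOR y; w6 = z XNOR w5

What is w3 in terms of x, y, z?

(z XNOR x) NOR ((z XNOR x) AND x)

w1 = z XNOR x
w2 = w1 AND x = (z XNOR x) AND x
w3 = w1 NOR w2 = (z XNOR x) NOR ((z XNOR x) AND x)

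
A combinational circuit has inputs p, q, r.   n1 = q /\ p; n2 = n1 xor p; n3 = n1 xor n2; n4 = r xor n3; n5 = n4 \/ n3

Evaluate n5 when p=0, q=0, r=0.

0

n1 = 0 /\ 0 = 0
n2 = 0 xor 0 = 0
n3 = 0 xor 0 = 0
n4 = 0 xor 0 = 0
n5 = 0 \/ 0 = 0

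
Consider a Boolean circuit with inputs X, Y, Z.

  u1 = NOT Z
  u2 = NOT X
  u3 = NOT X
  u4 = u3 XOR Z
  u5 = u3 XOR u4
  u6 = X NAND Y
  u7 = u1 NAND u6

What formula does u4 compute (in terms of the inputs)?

u3 = NOT X
u4 = u3 XOR Z = NOT X XOR Z

NOT X XOR Z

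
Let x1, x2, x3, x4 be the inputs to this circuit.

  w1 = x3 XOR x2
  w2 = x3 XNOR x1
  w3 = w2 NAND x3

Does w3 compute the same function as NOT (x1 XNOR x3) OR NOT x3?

w2 = x3 XNOR x1
w3 = w2 NAND x3 = (x3 XNOR x1) NAND x3
At x1=1, x2=0, x3=1, x4=0: circuit gives 0, formula gives 0.
At x1=0, x2=0, x3=0, x4=0: circuit gives 1, formula gives 1.
Agrees on all 16 inputs.

Yes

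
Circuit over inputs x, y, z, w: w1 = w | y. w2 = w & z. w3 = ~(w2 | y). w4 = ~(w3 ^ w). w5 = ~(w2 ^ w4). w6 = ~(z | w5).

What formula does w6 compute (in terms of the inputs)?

~(z | (~((w & z) ^ (~((~((w & z) | y)) ^ w)))))

w2 = w & z
w3 = ~(w2 | y) = ~((w & z) | y)
w4 = ~(w3 ^ w) = ~((~((w & z) | y)) ^ w)
w5 = ~(w2 ^ w4) = ~((w & z) ^ (~((~((w & z) | y)) ^ w)))
w6 = ~(z | w5) = ~(z | (~((w & z) ^ (~((~((w & z) | y)) ^ w)))))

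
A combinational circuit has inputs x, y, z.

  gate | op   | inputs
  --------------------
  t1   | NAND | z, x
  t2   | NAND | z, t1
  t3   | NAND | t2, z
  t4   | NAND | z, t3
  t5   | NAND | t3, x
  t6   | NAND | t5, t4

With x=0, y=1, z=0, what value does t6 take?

0

t1 = 0 NAND 0 = 1
t2 = 0 NAND 1 = 1
t3 = 1 NAND 0 = 1
t4 = 0 NAND 1 = 1
t5 = 1 NAND 0 = 1
t6 = 1 NAND 1 = 0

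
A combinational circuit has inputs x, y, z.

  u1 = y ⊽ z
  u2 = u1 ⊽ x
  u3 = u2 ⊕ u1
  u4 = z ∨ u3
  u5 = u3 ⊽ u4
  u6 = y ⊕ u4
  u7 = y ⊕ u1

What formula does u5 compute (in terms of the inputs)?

u1 = y ⊽ z
u2 = u1 ⊽ x = (y ⊽ z) ⊽ x
u3 = u2 ⊕ u1 = ((y ⊽ z) ⊽ x) ⊕ (y ⊽ z)
u4 = z ∨ u3 = z ∨ (((y ⊽ z) ⊽ x) ⊕ (y ⊽ z))
u5 = u3 ⊽ u4 = (((y ⊽ z) ⊽ x) ⊕ (y ⊽ z)) ⊽ (z ∨ (((y ⊽ z) ⊽ x) ⊕ (y ⊽ z)))

(((y ⊽ z) ⊽ x) ⊕ (y ⊽ z)) ⊽ (z ∨ (((y ⊽ z) ⊽ x) ⊕ (y ⊽ z)))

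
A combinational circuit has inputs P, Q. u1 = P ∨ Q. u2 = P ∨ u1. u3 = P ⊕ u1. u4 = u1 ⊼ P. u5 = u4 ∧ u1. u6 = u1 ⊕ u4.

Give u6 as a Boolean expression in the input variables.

(P ∨ Q) ⊕ ((P ∨ Q) ⊼ P)

u1 = P ∨ Q
u4 = u1 ⊼ P = (P ∨ Q) ⊼ P
u6 = u1 ⊕ u4 = (P ∨ Q) ⊕ ((P ∨ Q) ⊼ P)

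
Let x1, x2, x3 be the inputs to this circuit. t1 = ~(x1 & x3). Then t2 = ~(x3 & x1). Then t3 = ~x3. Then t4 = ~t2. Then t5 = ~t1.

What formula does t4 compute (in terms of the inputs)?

t2 = ~(x3 & x1)
t4 = ~t2 = ~(~(x3 & x1))

~(~(x3 & x1))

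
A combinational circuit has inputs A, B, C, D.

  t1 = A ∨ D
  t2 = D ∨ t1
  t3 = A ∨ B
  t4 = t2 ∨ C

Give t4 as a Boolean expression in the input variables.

t1 = A ∨ D
t2 = D ∨ t1 = D ∨ (A ∨ D)
t4 = t2 ∨ C = (D ∨ (A ∨ D)) ∨ C

(D ∨ (A ∨ D)) ∨ C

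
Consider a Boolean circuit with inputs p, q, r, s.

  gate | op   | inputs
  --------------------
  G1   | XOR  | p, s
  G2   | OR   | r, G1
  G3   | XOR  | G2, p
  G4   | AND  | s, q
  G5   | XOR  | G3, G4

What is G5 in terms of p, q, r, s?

G1 = p XOR s
G2 = r OR G1 = r OR (p XOR s)
G3 = G2 XOR p = (r OR (p XOR s)) XOR p
G4 = s AND q
G5 = G3 XOR G4 = ((r OR (p XOR s)) XOR p) XOR (s AND q)

((r OR (p XOR s)) XOR p) XOR (s AND q)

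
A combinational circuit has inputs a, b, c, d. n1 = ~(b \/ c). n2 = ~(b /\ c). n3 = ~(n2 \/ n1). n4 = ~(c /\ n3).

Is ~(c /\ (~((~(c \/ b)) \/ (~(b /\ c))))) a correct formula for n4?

n1 = ~(b \/ c)
n2 = ~(b /\ c)
n3 = ~(n2 \/ n1) = ~((~(b /\ c)) \/ (~(b \/ c)))
n4 = ~(c /\ n3) = ~(c /\ (~((~(b /\ c)) \/ (~(b \/ c)))))
At a=0, b=1, c=1, d=0: circuit gives 0, formula gives 0.
At a=0, b=0, c=0, d=0: circuit gives 1, formula gives 1.
Agrees on all 16 inputs.

Yes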